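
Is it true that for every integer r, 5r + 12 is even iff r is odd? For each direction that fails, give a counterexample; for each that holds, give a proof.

Neither direction holds.

(⇒) This fails: r = 2 gives 5r + 12 = 22, which is even, but 2 is even, not odd.

(⇐) This also fails: r = 1 is odd, but 5r + 12 = 17 is odd, not even.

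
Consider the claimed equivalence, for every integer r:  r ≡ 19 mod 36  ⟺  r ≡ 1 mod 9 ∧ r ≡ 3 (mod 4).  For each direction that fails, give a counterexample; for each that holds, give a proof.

Both directions hold; the statement is true.

Forward direction. Suppose r ≡ 19 (mod 36); write r = 36j + 19. Since 9 ∣ 36, reducing mod 9 gives r ≡ 19 ≡ 1 (mod 9); since 4 ∣ 36, reducing mod 4 gives r ≡ 19 ≡ 3 (mod 4).

Converse. If r ≡ 1 (mod 9) and r ≡ 3 (mod 4), then by the Chinese remainder theorem r ≡ 19 (mod 36). This is exactly r ≡ 19 (mod 36).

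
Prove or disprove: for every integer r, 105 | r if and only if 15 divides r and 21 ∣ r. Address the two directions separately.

The biconditional holds.

(⇒) If 105 ∣ r, write r = 105q. Since 105 = 7·15, r = 15·(7q), so 15 ∣ r; and since 105 = 5·21, r = 21·(5q), so 21 ∣ r.

(⇐) Suppose 15 ∣ r and 21 ∣ r. Any common multiple of 15 and 21 is a multiple of their lcm; here lcm(15, 21) = 15·21/gcd(15, 21) = 315/3 = 105, so 105 ∣ r.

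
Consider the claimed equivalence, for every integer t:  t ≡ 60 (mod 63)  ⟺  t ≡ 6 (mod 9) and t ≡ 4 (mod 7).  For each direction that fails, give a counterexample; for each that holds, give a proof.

Forward direction. Suppose t ≡ 60 (mod 63); write t = 63j + 60. Since 9 ∣ 63, reducing mod 9 gives t ≡ 60 ≡ 6 (mod 9); since 7 ∣ 63, reducing mod 7 gives t ≡ 60 ≡ 4 (mod 7).

Converse. If t ≡ 6 (mod 9) and t ≡ 4 (mod 7), then by the Chinese remainder theorem t ≡ 60 (mod 63). This is exactly t ≡ 60 (mod 63).

Equivalent; both directions hold.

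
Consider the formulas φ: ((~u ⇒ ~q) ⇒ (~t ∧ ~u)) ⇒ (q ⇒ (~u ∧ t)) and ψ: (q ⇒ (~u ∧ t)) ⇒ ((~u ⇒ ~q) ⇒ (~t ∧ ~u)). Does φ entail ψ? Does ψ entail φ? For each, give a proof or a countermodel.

Both directions fail.

Forward direction. This fails. Under q = F, t = T, u = F, the left side is true but the right side is false.

Converse. This fails. Under q = T, t = F, u = F, the left side is false but the right side is true.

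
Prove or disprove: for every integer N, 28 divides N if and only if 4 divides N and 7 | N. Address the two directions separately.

Both directions hold.

(→) If 28 ∣ N, write N = 28q. Since 28 = 7·4, N = 4·(7q), so 4 ∣ N; and since 28 = 4·7, N = 7·(4q), so 7 ∣ N.

(←) Suppose 4 ∣ N and 7 ∣ N. Any common multiple of 4 and 7 is a multiple of their lcm; here gcd(4, 7) = 1, so lcm(4, 7) = 4·7 = 28, so 28 ∣ N.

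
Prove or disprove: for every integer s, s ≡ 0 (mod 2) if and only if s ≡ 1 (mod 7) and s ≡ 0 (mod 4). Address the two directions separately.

(⇒) This fails: s = 0 gives 0 ≡ 0 (mod 2) but 0 ≡ 0 (mod 7), so the conjunction on the right does not hold.

(⇐) Conversely, if s ≡ 1 (mod 7) and s ≡ 0 (mod 4), then by the Chinese remainder theorem s ≡ 8 (mod 28). Since 8 ≡ 0 (mod 2) and 2 ∣ 28, we get s ≡ 0 (mod 2).

The forward direction fails; the converse holds.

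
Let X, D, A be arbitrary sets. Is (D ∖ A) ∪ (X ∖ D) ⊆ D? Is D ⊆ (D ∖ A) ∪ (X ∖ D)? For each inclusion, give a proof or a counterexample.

(⊆) fails and (⊇) fails.

(⟹) This inclusion fails. Take X = {1}, D = ∅, A = ∅; then 1 ∈ (D ∖ A) ∪ (X ∖ D) but 1 ∉ D.

(⟸) This inclusion fails. Take X = ∅, D = {1}, A = {1}; then 1 ∈ D but 1 ∉ (D ∖ A) ∪ (X ∖ D).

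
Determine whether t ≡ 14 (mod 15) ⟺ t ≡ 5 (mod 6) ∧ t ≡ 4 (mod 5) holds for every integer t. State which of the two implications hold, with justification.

Only the reverse direction holds.

Converse. If t ≡ 5 (mod 6) and t ≡ 4 (mod 5), then by the Chinese remainder theorem t ≡ 29 (mod 30). Since 29 ≡ 14 (mod 15) and 15 ∣ 30, we get t ≡ 14 (mod 15).

Forward direction. This fails: t = 14 gives 14 ≡ 14 (mod 15) but 14 ≡ 2 (mod 6), so the conjunction on the right does not hold.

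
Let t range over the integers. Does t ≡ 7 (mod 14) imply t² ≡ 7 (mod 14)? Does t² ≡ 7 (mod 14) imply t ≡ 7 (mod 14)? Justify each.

[⇒] Suppose t ≡ 7 (mod 14). Write t = 14j + 7. Then (14j + 7)² = 196j² + 196j + 49 = 14(14j² + 14j + 3) + 7, so t² ≡ 7 (mod 14).

[⇐] Conversely, suppose t² ≡ 7 (mod 14). The only residue r in {0, …, 13} with r² ≡ 7 (mod 14) is r = 7, so t ≡ 7 (mod 14).

The biconditional holds.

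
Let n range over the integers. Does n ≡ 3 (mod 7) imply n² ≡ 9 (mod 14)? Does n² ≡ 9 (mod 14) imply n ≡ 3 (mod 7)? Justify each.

Neither direction holds.

(⟹) This fails: take n = 10. Then 10 ≡ 3 (mod 7), but 10² = 100 ≡ 2 (mod 14), not 9.

(⟸) This fails: take n = 11. Then 11² = 121 ≡ 9 (mod 14), yet 11 ≡ 4 (mod 7), not 3.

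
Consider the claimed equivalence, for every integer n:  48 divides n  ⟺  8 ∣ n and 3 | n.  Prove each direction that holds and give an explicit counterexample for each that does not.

(←) This fails: take n = 24. Both 8 ∣ 24 and 3 ∣ 24, yet 24 is not a multiple of 48 (since 24 = 0·48 + 24), so 48 ∤ 24.

(→) If 48 ∣ n, write n = 48q. Since 48 = 6·8, n = 8·(6q), so 8 ∣ n; and since 48 = 16·3, n = 3·(16q), so 3 ∣ n.

Only the forward implication holds.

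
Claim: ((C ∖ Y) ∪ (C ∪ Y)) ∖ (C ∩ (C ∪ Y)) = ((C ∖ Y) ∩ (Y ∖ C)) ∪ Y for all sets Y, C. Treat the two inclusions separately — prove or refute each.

Reverse inclusion. This inclusion fails. Take Y = {1}, C = {1}; then 1 ∈ ((C ∖ Y) ∩ (Y ∖ C)) ∪ Y but 1 ∉ ((C ∖ Y) ∪ (C ∪ Y)) ∖ (C ∩ (C ∪ Y)).

Forward inclusion. Let x ∈ ((C ∖ Y) ∪ (C ∪ Y)) ∖ (C ∩ (C ∪ Y)). Then x ∈ Y and x ∉ C, from which x ∈ ((C ∖ Y) ∩ (Y ∖ C)) ∪ Y.

Only the forward inclusion holds.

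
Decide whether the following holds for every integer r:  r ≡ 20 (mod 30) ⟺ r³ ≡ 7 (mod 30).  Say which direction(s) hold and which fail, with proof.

(→) This fails: take r = 20. Then 20 ≡ 20 (mod 30), but 20³ = 8000 ≡ 20 (mod 30), not 7.

(←) This fails: take r = 13. Then 13³ = 2197 ≡ 7 (mod 30), yet 13 ≡ 13 (mod 30), not 20.

Neither direction holds.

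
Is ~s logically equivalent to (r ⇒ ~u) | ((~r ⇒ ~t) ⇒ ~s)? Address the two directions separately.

The forward direction holds; the converse fails.

[⇒] Assume the antecedent. If s is true, the antecedent cannot hold. If s is false, (r ⇒ ~u) | ((~r ⇒ ~t) ⇒ ~s) reduces to true regardless of the other variables. Either way (r ⇒ ~u) | ((~r ⇒ ~t) ⇒ ~s) holds.

[⇐] This fails. Under s = T, r = F, u = F, t = F, the left side is false but the right side is true.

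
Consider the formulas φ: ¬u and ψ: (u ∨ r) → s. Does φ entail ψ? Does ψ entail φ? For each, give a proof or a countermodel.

(⇒) This fails. Under s = F, r = T, u = F, the left side is true but the right side is false.

(⇐) This fails. Under s = T, r = F, u = T, the left side is false but the right side is true.

Neither direction holds.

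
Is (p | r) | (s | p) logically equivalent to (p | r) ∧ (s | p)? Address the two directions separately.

The forward direction fails; the converse holds.

(⟹) This fails. Under p = F, s = T, r = F, the left side is true but the right side is false.

(⟸) Assume the antecedent. If p is true, (p | r) | (s | p) reduces to true regardless of the other variables. If p is false, the antecedent forces (p = F, s = T, r = T), and (p | r) | (s | p) holds there. Either way (p | r) | (s | p) holds.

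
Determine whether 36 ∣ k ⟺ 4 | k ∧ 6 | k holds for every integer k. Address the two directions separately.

(⇒) holds; (⇐) fails.

[⇒] If 36 ∣ k, write k = 36q. Since 36 = 9·4, k = 4·(9q), so 4 ∣ k; and since 36 = 6·6, k = 6·(6q), so 6 ∣ k.

[⇐] This fails: take k = 12. Both 4 ∣ 12 and 6 ∣ 12, yet 12 is not a multiple of 36 (since 12 = 0·36 + 12), so 36 ∤ 12.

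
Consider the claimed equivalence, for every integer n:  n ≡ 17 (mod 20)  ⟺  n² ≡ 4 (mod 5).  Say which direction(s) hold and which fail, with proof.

(⇒) holds; (⇐) fails.

[⇐] This fails: take n = 2. Then 2² = 4 ≡ 4 (mod 5), yet 2 ≡ 2 (mod 20), not 17.

[⇒] Suppose n ≡ 17 (mod 20). Then n² ≡ 17² = 289 (mod 20), and since 5 ∣ 20, also n² ≡ 4 (mod 5).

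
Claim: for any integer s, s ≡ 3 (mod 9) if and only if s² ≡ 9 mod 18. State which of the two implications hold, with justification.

[⇒] This fails: take s = 12. Then 12 ≡ 3 (mod 9), but 12² = 144 ≡ 0 (mod 18), not 9.

[⇐] This fails: take s = 9. Then 9² = 81 ≡ 9 (mod 18), yet 9 ≡ 0 (mod 9), not 3.

(⇒) fails and (⇐) fails.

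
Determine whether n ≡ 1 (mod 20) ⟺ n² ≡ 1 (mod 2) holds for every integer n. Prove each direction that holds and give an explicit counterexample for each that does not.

Only the forward implication holds.

(→) Suppose n ≡ 1 (mod 20). Then n² ≡ 1² = 1 (mod 20), and since 2 ∣ 20, also n² ≡ 1 (mod 2).

(←) This fails: take n = 3. Then 3² = 9 ≡ 1 (mod 2), yet 3 ≡ 3 (mod 20), not 1.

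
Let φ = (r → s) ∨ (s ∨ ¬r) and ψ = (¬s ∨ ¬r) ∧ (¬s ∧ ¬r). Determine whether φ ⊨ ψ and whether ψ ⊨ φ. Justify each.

(⟸) Assume the antecedent. If r is true, the antecedent cannot hold. If r is false, (r → s) ∨ (s ∨ ¬r) reduces to true regardless of the other variables. Either way (r → s) ∨ (s ∨ ¬r) holds.

(⟹) This fails. Under r = F, s = T, the left side is true but the right side is false.

(⇒) fails; (⇐) holds.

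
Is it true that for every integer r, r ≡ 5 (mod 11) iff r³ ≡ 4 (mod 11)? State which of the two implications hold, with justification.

[⇒] Suppose r ≡ 5 (mod 11). Write r = 11j + 5. Then (11j + 5)³ = 1331j³ + 1815j² + 825j + 125 = 11(121j³ + 165j² + 75j + 11) + 4, so r³ ≡ 4 (mod 11).

[⇐] Conversely, suppose r³ ≡ 4 (mod 11). The only residue r in {0, …, 10} with r³ ≡ 4 (mod 11) is r = 5, so r ≡ 5 (mod 11).

The biconditional holds.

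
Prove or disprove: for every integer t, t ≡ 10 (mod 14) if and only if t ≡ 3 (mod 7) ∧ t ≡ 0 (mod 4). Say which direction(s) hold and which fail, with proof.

(⇒) fails; (⇐) holds.

(←) If t ≡ 3 (mod 7) and t ≡ 0 (mod 4), then by the Chinese remainder theorem t ≡ 24 (mod 28). Since 24 ≡ 10 (mod 14) and 14 ∣ 28, we get t ≡ 10 (mod 14).

(→) This fails: t = 10 gives 10 ≡ 10 (mod 14) but 10 ≡ 2 (mod 4), so the conjunction on the right does not hold.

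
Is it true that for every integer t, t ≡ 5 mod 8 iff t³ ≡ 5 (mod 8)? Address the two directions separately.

The biconditional holds.

[⇒] Suppose t ≡ 5 mod 8. Write t = 8j + 5. Then (8j + 5)³ = 512j³ + 960j² + 600j + 125 = 8(64j³ + 120j² + 75j + 15) + 5, so t³ ≡ 5 (mod 8).

[⇐] For the converse, argue contrapositively. If t ≢ 5 (mod 8), then t is congruent to one of 0, 1, 2, 3, 4, 6, 7 modulo 8, and these give t³ ≡ 0, 1, 0, 3, 0, 0, 7 respectively — never 5.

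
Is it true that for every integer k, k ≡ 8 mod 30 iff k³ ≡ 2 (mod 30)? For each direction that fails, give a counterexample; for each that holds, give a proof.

(⟹) Suppose k ≡ 8 mod 30. Write k = 30j + 8. Then (30j + 8)³ = 27000j³ + 21600j² + 5760j + 512 = 30(900j³ + 720j² + 192j + 17) + 2, so k³ ≡ 2 (mod 30).

(⟸) Conversely, suppose k³ ≡ 2 (mod 30). The only residue r in {0, …, 29} with r³ ≡ 2 (mod 30) is r = 8, so k ≡ 8 (mod 30).

The biconditional holds.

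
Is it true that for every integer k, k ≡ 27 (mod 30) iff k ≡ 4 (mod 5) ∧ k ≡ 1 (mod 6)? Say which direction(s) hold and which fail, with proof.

[⇒] This fails: k = 27 gives 27 ≡ 27 (mod 30) but 27 ≡ 2 (mod 5), so the conjunction on the right does not hold.

[⇐] This fails: k = 19 satisfies both congruences on the right (19 ≡ 4 mod 5 and 19 ≡ 1 mod 6) yet 19 ≡ 19 (mod 30), not 27.

Neither direction holds.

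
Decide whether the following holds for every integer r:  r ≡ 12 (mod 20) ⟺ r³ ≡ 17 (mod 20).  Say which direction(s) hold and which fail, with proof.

Both directions fail.

Forward direction. This fails: take r = 12. Then 12 ≡ 12 (mod 20), but 12³ = 1728 ≡ 8 (mod 20), not 17.

Converse. This fails: take r = 13. Then 13³ = 2197 ≡ 17 (mod 20), yet 13 ≡ 13 (mod 20), not 12.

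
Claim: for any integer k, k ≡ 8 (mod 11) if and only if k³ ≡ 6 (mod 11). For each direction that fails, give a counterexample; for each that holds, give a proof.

(⇒) Suppose k ≡ 8 (mod 11). Write k = 11j + 8. Then (11j + 8)³ = 1331j³ + 2904j² + 2112j + 512 = 11(121j³ + 264j² + 192j + 46) + 6, so k³ ≡ 6 (mod 11).

(⇐) For the converse, argue contrapositively. If k ≢ 8 (mod 11), then k is congruent to one of 0, 1, 2, 3, 4, 5, 6, 7, 9, 10 modulo 11, and these give k³ ≡ 0, 1, 8, 5, 9, 4, 7, 2, 3, 10 respectively — never 6.

Both directions hold.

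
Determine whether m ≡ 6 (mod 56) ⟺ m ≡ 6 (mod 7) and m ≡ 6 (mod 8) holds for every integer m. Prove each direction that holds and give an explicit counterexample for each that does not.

Equivalent; both directions hold.

(⇒) Suppose m ≡ 6 (mod 56); write m = 56j + 6. Since 7 ∣ 56, reducing mod 7 gives m ≡ 6 (mod 7); since 8 ∣ 56, reducing mod 8 gives m ≡ 6 (mod 8).

(⇐) Conversely, if m ≡ 6 (mod 7) and m ≡ 6 (mod 8), then by the Chinese remainder theorem m ≡ 6 (mod 56). This is exactly m ≡ 6 (mod 56).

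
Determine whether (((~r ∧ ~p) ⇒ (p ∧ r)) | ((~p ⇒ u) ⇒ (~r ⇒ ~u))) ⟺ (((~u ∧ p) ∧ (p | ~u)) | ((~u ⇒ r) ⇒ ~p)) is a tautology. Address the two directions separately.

[⇒] This fails. Under u = T, r = F, p = T, the left side is true but the right side is false.

[⇐] This fails. Under u = T, r = F, p = F, the left side is false but the right side is true.

Neither direction holds.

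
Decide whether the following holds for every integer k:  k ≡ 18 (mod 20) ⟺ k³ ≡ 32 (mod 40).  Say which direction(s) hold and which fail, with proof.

Only the forward implication holds.

Forward direction. Suppose k ≡ 18 (mod 20). Working modulo 40, k ∈ {18, 38}; for each such r, r³ ≡ 32 (mod 40).

Converse. This fails: take k = 8. Then 8³ = 512 ≡ 32 (mod 40), yet 8 ≡ 8 (mod 20), not 18.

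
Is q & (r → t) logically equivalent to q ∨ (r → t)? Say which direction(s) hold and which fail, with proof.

[⇒] Assume the antecedent. If t is true, q ∨ (r → t) reduces to true regardless of the other variables. If t is false, the antecedent forces (t = F, r = F, q = T), and q ∨ (r → t) holds there. Either way q ∨ (r → t) holds.

[⇐] This fails. Under t = F, r = F, q = F, the left side is false but the right side is true.

Not equivalent: only (⇒) holds.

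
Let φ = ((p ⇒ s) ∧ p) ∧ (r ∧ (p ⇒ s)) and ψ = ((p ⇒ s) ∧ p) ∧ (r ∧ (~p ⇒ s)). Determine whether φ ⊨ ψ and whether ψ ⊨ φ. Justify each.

(⇒) Assume the antecedent. If r is true, the antecedent forces (r = T, s = T, p = T), and ((p ⇒ s) ∧ p) ∧ (r ∧ (~p ⇒ s)) holds there. If r is false, the antecedent cannot hold. Either way ((p ⇒ s) ∧ p) ∧ (r ∧ (~p ⇒ s)) holds.

(⇐) Assume the antecedent. If r is true, the antecedent forces (r = T, s = T, p = T), and ((p ⇒ s) ∧ p) ∧ (r ∧ (p ⇒ s)) holds there. If r is false, the antecedent cannot hold. Either way ((p ⇒ s) ∧ p) ∧ (r ∧ (p ⇒ s)) holds.

The biconditional holds.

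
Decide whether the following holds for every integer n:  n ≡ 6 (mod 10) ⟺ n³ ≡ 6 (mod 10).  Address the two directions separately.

[⇒] Suppose n ≡ 6 (mod 10). Write n = 10j + 6. Then (10j + 6)³ = 1000j³ + 1800j² + 1080j + 216 = 10(100j³ + 180j² + 108j + 21) + 6, so n³ ≡ 6 (mod 10).

[⇐] Conversely, suppose n³ ≡ 6 (mod 10). The only residue r in {0, …, 9} with r³ ≡ 6 (mod 10) is r = 6, so n ≡ 6 (mod 10).

Both implications hold.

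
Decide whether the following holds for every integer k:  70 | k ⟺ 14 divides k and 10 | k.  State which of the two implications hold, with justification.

Both directions hold; the statement is true.

(⇐) Suppose 14 ∣ k and 10 ∣ k. Any common multiple of 14 and 10 is a multiple of their lcm; here lcm(14, 10) = 14·10/gcd(14, 10) = 140/2 = 70, so 70 ∣ k.

(⇒) If 70 ∣ k, write k = 70q. Since 70 = 5·14, k = 14·(5q), so 14 ∣ k; and since 70 = 7·10, k = 10·(7q), so 10 ∣ k.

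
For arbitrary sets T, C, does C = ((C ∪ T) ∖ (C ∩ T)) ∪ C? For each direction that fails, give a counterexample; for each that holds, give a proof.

(⊆) holds; (⊇) fails.

(⊆) Let x ∈ C. Then either x ∈ C and x ∉ T; or x ∈ T ∩ C. In each case x ∈ ((C ∪ T) ∖ (C ∩ T)) ∪ C, so C ⊆ ((C ∪ T) ∖ (C ∩ T)) ∪ C.

(⊇) This inclusion fails. Take T = {1}, C = ∅; then 1 ∈ ((C ∪ T) ∖ (C ∩ T)) ∪ C but 1 ∉ C.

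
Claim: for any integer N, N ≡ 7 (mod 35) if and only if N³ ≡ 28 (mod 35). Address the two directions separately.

(⟹) Suppose N ≡ 7 (mod 35). Write N = 35j + 7. Then (35j + 7)³ = 42875j³ + 25725j² + 5145j + 343 = 35(1225j³ + 735j² + 147j + 9) + 28, so N³ ≡ 28 (mod 35).

(⟸) Conversely, suppose N³ ≡ 28 (mod 35). The only residue r in {0, …, 34} with r³ ≡ 28 (mod 35) is r = 7, so N ≡ 7 (mod 35).

Both directions hold; the statement is true.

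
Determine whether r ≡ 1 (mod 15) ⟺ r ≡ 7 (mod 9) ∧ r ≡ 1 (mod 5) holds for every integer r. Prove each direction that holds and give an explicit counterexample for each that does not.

The forward direction fails; the converse holds.

(⟹) This fails: r = 1 gives 1 ≡ 1 (mod 15) but 1 ≡ 1 (mod 9), so the conjunction on the right does not hold.

(⟸) Conversely, if r ≡ 7 (mod 9) and r ≡ 1 (mod 5), then by the Chinese remainder theorem r ≡ 16 (mod 45). Since 16 ≡ 1 (mod 15) and 15 ∣ 45, we get r ≡ 1 (mod 15).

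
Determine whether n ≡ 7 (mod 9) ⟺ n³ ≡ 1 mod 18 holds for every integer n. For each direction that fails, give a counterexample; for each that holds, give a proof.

Both directions fail.

(⟹) This fails: take n = 16. Then 16 ≡ 7 (mod 9), but 16³ = 4096 ≡ 10 (mod 18), not 1.

(⟸) This fails: take n = 1. Then 1³ = 1 ≡ 1 (mod 18), yet 1 ≡ 1 (mod 9), not 7.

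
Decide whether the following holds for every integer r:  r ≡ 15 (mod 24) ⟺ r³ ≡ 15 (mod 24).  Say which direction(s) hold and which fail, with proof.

[⇐] Suppose r³ ≡ 15 (mod 24). The only residue r in {0, …, 23} with r³ ≡ 15 (mod 24) is r = 15, so r ≡ 15 (mod 24).

[⇒] Suppose r ≡ 15 (mod 24). Write r = 24j + 15. Then (24j + 15)³ = 13824j³ + 25920j² + 16200j + 3375 = 24(576j³ + 1080j² + 675j + 140) + 15, so r³ ≡ 15 (mod 24).

Both directions hold; the statement is true.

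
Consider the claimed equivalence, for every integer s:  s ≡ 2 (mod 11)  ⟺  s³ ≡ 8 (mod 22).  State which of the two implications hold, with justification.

[⇒] This fails: take s = 13. Then 13 ≡ 2 (mod 11), but 13³ = 2197 ≡ 19 (mod 22), not 8.

[⇐] Conversely, the residues r modulo 22 with r³ ≡ 8 (mod 22) are exactly {2}, and each is ≡ 2 (mod 11).

Only the reverse direction holds.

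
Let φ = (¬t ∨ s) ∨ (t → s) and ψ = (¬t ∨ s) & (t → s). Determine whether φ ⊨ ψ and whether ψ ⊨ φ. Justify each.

Both implications hold.

(⟸) Assume the antecedent. If s is true, (¬t ∨ s) ∨ (t → s) reduces to true regardless of the other variables. If s is false, the antecedent forces (s = F, t = F), and (¬t ∨ s) ∨ (t → s) holds there. Either way (¬t ∨ s) ∨ (t → s) holds.

(⟹) Assume the antecedent. If s is true, (¬t ∨ s) & (t → s) reduces to true regardless of the other variables. If s is false, the antecedent forces (s = F, t = F), and (¬t ∨ s) & (t → s) holds there. Either way (¬t ∨ s) & (t → s) holds.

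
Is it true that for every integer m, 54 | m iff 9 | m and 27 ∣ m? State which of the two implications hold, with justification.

Only the forward implication holds.

(⟹) If 54 ∣ m, write m = 54q. Since 54 = 6·9, m = 9·(6q), so 9 ∣ m; and since 54 = 2·27, m = 27·(2q), so 27 ∣ m.

(⟸) This fails: take m = 27. Both 9 ∣ 27 and 27 ∣ 27, yet 27 is not a multiple of 54 (since 27 = 0·54 + 27), so 54 ∤ 27.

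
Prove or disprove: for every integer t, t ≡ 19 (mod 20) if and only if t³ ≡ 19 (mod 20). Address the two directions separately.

[⇐] Suppose t³ ≡ 19 (mod 20). The only residue r in {0, …, 19} with r³ ≡ 19 (mod 20) is r = 19, so t ≡ 19 (mod 20).

[⇒] Suppose t ≡ 19 (mod 20). Write t = 20j + 19. Then (20j + 19)³ = 8000j³ + 22800j² + 21660j + 6859 = 20(400j³ + 1140j² + 1083j + 342) + 19, so t³ ≡ 19 (mod 20).

Both directions hold.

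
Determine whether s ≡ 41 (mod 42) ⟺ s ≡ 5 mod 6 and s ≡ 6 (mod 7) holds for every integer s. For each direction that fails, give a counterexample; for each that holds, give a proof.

Both implications hold.

(⇒) Suppose s ≡ 41 (mod 42); write s = 42j + 41. Since 6 ∣ 42, reducing mod 6 gives s ≡ 41 ≡ 5 (mod 6); since 7 ∣ 42, reducing mod 7 gives s ≡ 41 ≡ 6 (mod 7).

(⇐) Conversely, if s ≡ 5 (mod 6) and s ≡ 6 (mod 7), then by the Chinese remainder theorem s ≡ 41 (mod 42). This is exactly s ≡ 41 (mod 42).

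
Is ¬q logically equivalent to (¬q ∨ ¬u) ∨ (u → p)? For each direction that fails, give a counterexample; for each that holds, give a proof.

(⇒) Assume the antecedent. If q is true, the antecedent cannot hold. If q is false, (¬q ∨ ¬u) ∨ (u → p) reduces to true regardless of the other variables. Either way (¬q ∨ ¬u) ∨ (u → p) holds.

(⇐) This fails. Under q = T, p = F, u = F, the left side is false but the right side is true.

(⇒) holds; (⇐) fails.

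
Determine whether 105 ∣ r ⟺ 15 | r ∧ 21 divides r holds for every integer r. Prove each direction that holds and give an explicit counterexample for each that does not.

[⇒] If 105 ∣ r, write r = 105q. Since 105 = 7·15, r = 15·(7q), so 15 ∣ r; and since 105 = 5·21, r = 21·(5q), so 21 ∣ r.

[⇐] Suppose 15 ∣ r and 21 ∣ r. Any common multiple of 15 and 21 is a multiple of their lcm; here lcm(15, 21) = 15·21/gcd(15, 21) = 315/3 = 105, so 105 ∣ r.

The biconditional holds.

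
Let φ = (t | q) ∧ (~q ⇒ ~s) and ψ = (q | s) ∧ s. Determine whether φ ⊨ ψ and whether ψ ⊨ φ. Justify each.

Both directions fail.

[⇒] This fails. Under q = T, t = F, s = F, the left side is true but the right side is false.

[⇐] This fails. Under q = F, t = F, s = T, the left side is false but the right side is true.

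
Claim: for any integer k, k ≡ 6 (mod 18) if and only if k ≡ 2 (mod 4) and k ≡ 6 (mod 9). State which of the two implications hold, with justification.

Not equivalent: only (⇐) holds.

(⇒) This fails: k = 24 gives 24 ≡ 6 (mod 18) but 24 ≡ 0 (mod 4), so the conjunction on the right does not hold.

(⇐) Conversely, if k ≡ 2 (mod 4) and k ≡ 6 (mod 9), then by the Chinese remainder theorem k ≡ 6 (mod 36). Since 6 ≡ 6 (mod 18) and 18 ∣ 36, we get k ≡ 6 (mod 18).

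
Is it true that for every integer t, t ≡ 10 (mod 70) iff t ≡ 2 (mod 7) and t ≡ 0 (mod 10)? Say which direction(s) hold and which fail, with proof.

Neither direction holds.

(⟹) This fails: t = 10 gives 10 ≡ 10 (mod 70) but 10 ≡ 3 (mod 7), so the conjunction on the right does not hold.

(⟸) This fails: t = 30 satisfies both congruences on the right (30 ≡ 2 mod 7 and 30 ≡ 0 mod 10) yet 30 ≡ 30 (mod 70), not 10.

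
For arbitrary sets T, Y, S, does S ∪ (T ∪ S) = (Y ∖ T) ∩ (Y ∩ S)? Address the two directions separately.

(⊆) fails; (⊇) holds.

(⊇) Let x ∈ (Y ∖ T) ∩ (Y ∩ S). Then x ∈ Y ∩ S and x ∉ T, from which x ∈ S ∪ (T ∪ S).

(⊆) This inclusion fails. Take T = {1}, Y = ∅, S = ∅; then 1 ∈ S ∪ (T ∪ S) but 1 ∉ (Y ∖ T) ∩ (Y ∩ S).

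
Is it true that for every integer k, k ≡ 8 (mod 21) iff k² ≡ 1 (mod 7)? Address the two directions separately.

(⟸) This fails: take k = 1. Then 1² = 1 ≡ 1 (mod 7), yet 1 ≡ 1 (mod 21), not 8.

(⟹) Suppose k ≡ 8 (mod 21). Then k² ≡ 8² = 64 (mod 21), and since 7 ∣ 21, also k² ≡ 1 (mod 7).

Not equivalent: only (⇒) holds.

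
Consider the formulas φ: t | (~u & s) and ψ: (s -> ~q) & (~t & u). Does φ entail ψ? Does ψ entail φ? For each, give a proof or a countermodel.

Neither direction holds.

[⇒] This fails. Under s = T, q = F, t = F, u = F, the left side is true but the right side is false.

[⇐] This fails. Under s = F, q = F, t = F, u = T, the left side is false but the right side is true.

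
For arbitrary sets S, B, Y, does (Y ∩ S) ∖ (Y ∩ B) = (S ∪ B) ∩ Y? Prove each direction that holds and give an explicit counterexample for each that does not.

Reverse inclusion. This inclusion fails. Take S = ∅, B = {1}, Y = {1}; then 1 ∈ (S ∪ B) ∩ Y but 1 ∉ (Y ∩ S) ∖ (Y ∩ B).

Forward inclusion. Let x ∈ (Y ∩ S) ∖ (Y ∩ B). Then x ∈ S ∩ Y and x ∉ B, from which x ∈ (S ∪ B) ∩ Y.

(⊆) holds; (⊇) fails.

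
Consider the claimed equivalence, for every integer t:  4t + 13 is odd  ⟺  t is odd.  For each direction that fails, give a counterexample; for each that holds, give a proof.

(→) This fails: take t = 6. Then 4t + 13 = 37, which is odd, yet t = 6 is even, not odd.

(←) Suppose t is odd. Since 4 is even, 4t is even for every t, so 4t + 13 has the same parity as 13, which is odd. Hence 4t + 13 is odd.

Only the converse holds.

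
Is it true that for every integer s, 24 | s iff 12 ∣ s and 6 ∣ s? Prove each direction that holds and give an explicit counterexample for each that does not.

(⟹) If 24 ∣ s, write s = 24q. Since 24 = 2·12, s = 12·(2q), so 12 ∣ s; and since 24 = 4·6, s = 6·(4q), so 6 ∣ s.

(⟸) This fails: take s = 12. Both 12 ∣ 12 and 6 ∣ 12, yet 12 is not a multiple of 24 (since 12 = 0·24 + 12), so 24 ∤ 12.

Only the forward direction holds.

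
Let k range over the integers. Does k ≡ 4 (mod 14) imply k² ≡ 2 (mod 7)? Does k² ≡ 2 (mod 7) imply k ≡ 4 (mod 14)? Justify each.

(⇒) holds; (⇐) fails.

(⟹) Suppose k ≡ 4 (mod 14). Then k² ≡ 4² = 16 (mod 14), and since 7 ∣ 14, also k² ≡ 2 (mod 7).

(⟸) This fails: take k = 3. Then 3² = 9 ≡ 2 (mod 7), yet 3 ≡ 3 (mod 14), not 4.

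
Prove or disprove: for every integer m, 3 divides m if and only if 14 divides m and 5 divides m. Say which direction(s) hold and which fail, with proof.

(⟹) This fails: take m = 3. Certainly 3 ∣ 3, but 14 ∤ 3.

(⟸) This fails: take m = 70. Both 14 ∣ 70 and 5 ∣ 70, yet 70 is not a multiple of 3 (since 70 = 23·3 + 1), so 3 ∤ 70.

Neither implication holds.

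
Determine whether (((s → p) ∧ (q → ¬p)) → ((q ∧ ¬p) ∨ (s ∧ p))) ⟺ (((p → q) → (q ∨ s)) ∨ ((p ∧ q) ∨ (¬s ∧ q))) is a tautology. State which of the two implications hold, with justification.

(⇐) This fails. Under s = F, p = T, q = F, the left side is false but the right side is true.

(⇒) Assume the antecedent. If s is true, the consequent reduces to true regardless of the other variables. If s is false, the antecedent forces (s = F, p = F, q = T) or (s = F, p = T, q = T), and the consequent holds there. Either way the consequent holds.

Only the forward direction holds.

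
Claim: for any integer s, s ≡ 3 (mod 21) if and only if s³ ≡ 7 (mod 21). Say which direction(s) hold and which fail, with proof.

(⇒) This fails: take s = 3. Then 3 ≡ 3 (mod 21), but 3³ = 27 ≡ 6 (mod 21), not 7.

(⇐) This fails: take s = 7. Then 7³ = 343 ≡ 7 (mod 21), yet 7 ≡ 7 (mod 21), not 3.

Both directions fail.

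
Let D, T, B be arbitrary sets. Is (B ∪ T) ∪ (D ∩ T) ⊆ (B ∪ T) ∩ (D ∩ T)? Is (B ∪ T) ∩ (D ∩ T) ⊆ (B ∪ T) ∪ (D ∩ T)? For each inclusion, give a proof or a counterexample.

The sets are not equal: only the reverse inclusion holds.

(⟹) This inclusion fails. Take D = ∅, T = {1}, B = ∅; then 1 ∈ (B ∪ T) ∪ (D ∩ T) but 1 ∉ (B ∪ T) ∩ (D ∩ T).

(⟸) Let x ∈ (B ∪ T) ∩ (D ∩ T). Then either x ∈ D ∩ T and x ∉ B; or x ∈ D ∩ T ∩ B. In each case x ∈ (B ∪ T) ∪ (D ∩ T), so (B ∪ T) ∩ (D ∩ T) ⊆ (B ∪ T) ∪ (D ∩ T).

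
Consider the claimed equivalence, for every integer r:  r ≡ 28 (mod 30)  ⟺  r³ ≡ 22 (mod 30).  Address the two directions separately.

Both directions hold.

(→) Suppose r ≡ 28 (mod 30). Write r = 30j + 28. Then (30j + 28)³ = 27000j³ + 75600j² + 70560j + 21952 = 30(900j³ + 2520j² + 2352j + 731) + 22, so r³ ≡ 22 (mod 30).

(←) Conversely, suppose r³ ≡ 22 (mod 30). The only residue r in {0, …, 29} with r³ ≡ 22 (mod 30) is r = 28, so r ≡ 28 (mod 30).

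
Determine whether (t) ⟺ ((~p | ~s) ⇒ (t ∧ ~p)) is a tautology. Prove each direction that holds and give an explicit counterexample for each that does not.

(⟹) This fails. Under p = T, t = T, s = F, the left side is true but the right side is false.

(⟸) This fails. Under p = T, t = F, s = T, the left side is false but the right side is true.

Both directions fail.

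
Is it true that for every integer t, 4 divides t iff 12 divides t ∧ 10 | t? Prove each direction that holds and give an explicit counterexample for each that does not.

Forward direction. This fails: take t = 4. Certainly 4 ∣ 4, but 12 ∤ 4.

Converse. Suppose 12 ∣ t and 10 ∣ t. Any common multiple of 12 and 10 is a multiple of their lcm; here lcm(12, 10) = 12·10/gcd(12, 10) = 120/2 = 60, so 60 ∣ t. Since 4 ∣ 60, it follows that 4 ∣ t.

The forward direction fails; the converse holds.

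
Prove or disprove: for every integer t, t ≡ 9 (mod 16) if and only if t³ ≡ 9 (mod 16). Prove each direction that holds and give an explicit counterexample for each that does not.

Both directions hold; the statement is true.

[⇒] Suppose t ≡ 9 (mod 16). Write t = 16j + 9. Then (16j + 9)³ = 4096j³ + 6912j² + 3888j + 729 = 16(256j³ + 432j² + 243j + 45) + 9, so t³ ≡ 9 (mod 16).

[⇐] Conversely, suppose t³ ≡ 9 (mod 16). The only residue r in {0, …, 15} with r³ ≡ 9 (mod 16) is r = 9, so t ≡ 9 (mod 16).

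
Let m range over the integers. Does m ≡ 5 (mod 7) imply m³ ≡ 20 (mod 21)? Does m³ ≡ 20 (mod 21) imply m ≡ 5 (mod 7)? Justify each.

Neither implication holds.

(⇒) This fails: take m = 12. Then 12 ≡ 5 (mod 7), but 12³ = 1728 ≡ 6 (mod 21), not 20.

(⇐) This fails: take m = 17. Then 17³ = 4913 ≡ 20 (mod 21), yet 17 ≡ 3 (mod 7), not 5.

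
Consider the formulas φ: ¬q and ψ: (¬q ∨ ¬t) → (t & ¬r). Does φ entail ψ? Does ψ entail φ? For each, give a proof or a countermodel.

(⇒) This fails. Under t = F, q = F, r = F, the left side is true but the right side is false.

(⇐) This fails. Under t = T, q = T, r = F, the left side is false but the right side is true.

(⇒) fails and (⇐) fails.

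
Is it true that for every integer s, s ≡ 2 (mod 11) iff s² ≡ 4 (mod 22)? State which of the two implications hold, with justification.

(⇒) This fails: take s = 13. Then 13 ≡ 2 (mod 11), but 13² = 169 ≡ 15 (mod 22), not 4.

(⇐) This fails: take s = 20. Then 20² = 400 ≡ 4 (mod 22), yet 20 ≡ 9 (mod 11), not 2.

Both directions fail.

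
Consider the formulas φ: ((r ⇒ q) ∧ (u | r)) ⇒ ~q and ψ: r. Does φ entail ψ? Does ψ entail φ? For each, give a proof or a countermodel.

(⇒) This fails. Under r = F, q = F, u = F, the left side is true but the right side is false.

(⇐) This fails. Under r = T, q = T, u = F, the left side is false but the right side is true.

Both directions fail.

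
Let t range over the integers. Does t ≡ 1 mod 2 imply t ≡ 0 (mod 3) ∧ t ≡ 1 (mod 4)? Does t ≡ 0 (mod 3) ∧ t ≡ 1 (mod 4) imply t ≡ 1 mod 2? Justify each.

Not equivalent: only (⇐) holds.

Converse. If t ≡ 0 (mod 3) and t ≡ 1 (mod 4), then by the Chinese remainder theorem t ≡ 9 (mod 12). Since 9 ≡ 1 (mod 2) and 2 ∣ 12, we get t ≡ 1 (mod 2).

Forward direction. This fails: t = 1 gives 1 ≡ 1 (mod 2) but 1 ≡ 1 (mod 3), so the conjunction on the right does not hold.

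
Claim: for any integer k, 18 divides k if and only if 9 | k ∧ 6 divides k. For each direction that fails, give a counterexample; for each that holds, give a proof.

Both directions hold; the statement is true.

Forward direction. If 18 ∣ k, write k = 18q. Since 18 = 2·9, k = 9·(2q), so 9 ∣ k; and since 18 = 3·6, k = 6·(3q), so 6 ∣ k.

Converse. Suppose 9 ∣ k and 6 ∣ k. Any common multiple of 9 and 6 is a multiple of their lcm; here lcm(9, 6) = 9·6/gcd(9, 6) = 54/3 = 18, so 18 ∣ k.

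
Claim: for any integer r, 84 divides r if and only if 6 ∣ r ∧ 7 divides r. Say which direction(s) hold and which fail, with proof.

Only the forward implication holds.

(→) If 84 ∣ r, write r = 84q. Since 84 = 14·6, r = 6·(14q), so 6 ∣ r; and since 84 = 12·7, r = 7·(12q), so 7 ∣ r.

(←) This fails: take r = 42. Both 6 ∣ 42 and 7 ∣ 42, yet 42 is not a multiple of 84 (since 42 = 0·84 + 42), so 84 ∤ 42.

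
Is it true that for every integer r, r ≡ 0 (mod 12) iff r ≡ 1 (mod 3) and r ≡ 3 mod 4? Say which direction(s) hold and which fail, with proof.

Neither direction holds.

(⟹) This fails: r = 0 gives 0 ≡ 0 (mod 12) but 0 ≡ 0 (mod 3), so the conjunction on the right does not hold.

(⟸) This fails: r = 7 satisfies both congruences on the right (7 ≡ 1 mod 3 and 7 ≡ 3 mod 4) yet 7 ≡ 7 (mod 12), not 0.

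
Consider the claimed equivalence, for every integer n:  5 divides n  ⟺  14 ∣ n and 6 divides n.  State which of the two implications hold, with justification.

Neither direction holds.

(⇒) This fails: take n = 5. Certainly 5 ∣ 5, but 14 ∤ 5.

(⇐) This fails: take n = 42. Both 14 ∣ 42 and 6 ∣ 42, yet 42 is not a multiple of 5 (since 42 = 8·5 + 2), so 5 ∤ 42.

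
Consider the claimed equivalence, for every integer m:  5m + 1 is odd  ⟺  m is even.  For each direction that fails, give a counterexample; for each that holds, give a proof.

(⟹) Suppose 5m + 1 is odd. Since 5 is odd, 5m and m have the same parity, so 5m + 1 ≡ m + 1 (mod 2). As 1 is odd, 5m + 1 is odd exactly when m is even. Thus m is even.

(⟸) Conversely, suppose m is even; write m = 2j. Then 5m + 1 = 5·(2j) + 1 = 2·5j + 1, which is odd.

Both implications hold.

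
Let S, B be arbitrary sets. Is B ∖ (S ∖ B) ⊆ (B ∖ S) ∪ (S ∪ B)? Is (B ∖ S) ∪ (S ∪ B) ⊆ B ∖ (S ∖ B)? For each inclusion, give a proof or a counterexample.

(⟸) This inclusion fails. Take S = {1}, B = ∅; then 1 ∈ (B ∖ S) ∪ (S ∪ B) but 1 ∉ B ∖ (S ∖ B).

(⟹) Let x ∈ B ∖ (S ∖ B). Then either x ∈ B and x ∉ S; or x ∈ S ∩ B. In each case x ∈ (B ∖ S) ∪ (S ∪ B), so B ∖ (S ∖ B) ⊆ (B ∖ S) ∪ (S ∪ B).

Only the forward inclusion holds.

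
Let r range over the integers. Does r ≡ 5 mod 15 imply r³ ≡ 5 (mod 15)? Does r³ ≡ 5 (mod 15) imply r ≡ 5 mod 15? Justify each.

Equivalent; both directions hold.

Forward direction. Suppose r ≡ 5 mod 15. Write r = 15j + 5. Then (15j + 5)³ = 3375j³ + 3375j² + 1125j + 125 = 15(225j³ + 225j² + 75j + 8) + 5, so r³ ≡ 5 (mod 15).

Converse. Suppose r³ ≡ 5 (mod 15). The only residue r in {0, …, 14} with r³ ≡ 5 (mod 15) is r = 5, so r ≡ 5 (mod 15).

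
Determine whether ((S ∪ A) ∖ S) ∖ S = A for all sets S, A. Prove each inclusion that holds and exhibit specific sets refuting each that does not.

(⟹) Let x ∈ ((S ∪ A) ∖ S) ∖ S. Then x ∈ A and x ∉ S, from which x ∈ A.

(⟸) This inclusion fails. Take S = {1}, A = {1}; then 1 ∈ A but 1 ∉ ((S ∪ A) ∖ S) ∖ S.

The sets are not equal: only the forward inclusion holds.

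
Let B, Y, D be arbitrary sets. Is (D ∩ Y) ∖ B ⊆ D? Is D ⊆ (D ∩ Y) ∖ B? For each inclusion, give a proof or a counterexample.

Forward inclusion. Let x ∈ (D ∩ Y) ∖ B. Then x ∈ Y ∩ D and x ∉ B, from which x ∈ D.

Reverse inclusion. This inclusion fails. Take B = ∅, Y = ∅, D = {1}; then 1 ∈ D but 1 ∉ (D ∩ Y) ∖ B.

(⊆) holds; (⊇) fails.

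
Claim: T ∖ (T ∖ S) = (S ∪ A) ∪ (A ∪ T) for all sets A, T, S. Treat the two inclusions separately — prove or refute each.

(⟹) Let x ∈ T ∖ (T ∖ S). Then either x ∈ T ∩ S and x ∉ A; or x ∈ A ∩ T ∩ S. In each case x ∈ (S ∪ A) ∪ (A ∪ T), so T ∖ (T ∖ S) ⊆ (S ∪ A) ∪ (A ∪ T).

(⟸) This inclusion fails. Take A = {1}, T = ∅, S = ∅; then 1 ∈ (S ∪ A) ∪ (A ∪ T) but 1 ∉ T ∖ (T ∖ S).

Only the forward inclusion holds.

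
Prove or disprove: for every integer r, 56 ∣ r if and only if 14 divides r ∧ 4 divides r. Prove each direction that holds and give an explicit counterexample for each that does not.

Not equivalent: only (⇒) holds.

(→) If 56 ∣ r, write r = 56q. Since 56 = 4·14, r = 14·(4q), so 14 ∣ r; and since 56 = 14·4, r = 4·(14q), so 4 ∣ r.

(←) This fails: take r = 28. Both 14 ∣ 28 and 4 ∣ 28, yet 28 is not a multiple of 56 (since 28 = 0·56 + 28), so 56 ∤ 28.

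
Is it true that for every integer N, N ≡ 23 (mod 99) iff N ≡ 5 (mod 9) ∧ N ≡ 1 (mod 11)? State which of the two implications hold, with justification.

Equivalent; both directions hold.

(⟸) If N ≡ 5 (mod 9) and N ≡ 1 (mod 11), then by the Chinese remainder theorem N ≡ 23 (mod 99). This is exactly N ≡ 23 (mod 99).

(⟹) Suppose N ≡ 23 (mod 99); write N = 99j + 23. Since 9 ∣ 99, reducing mod 9 gives N ≡ 23 ≡ 5 (mod 9); since 11 ∣ 99, reducing mod 11 gives N ≡ 23 ≡ 1 (mod 11).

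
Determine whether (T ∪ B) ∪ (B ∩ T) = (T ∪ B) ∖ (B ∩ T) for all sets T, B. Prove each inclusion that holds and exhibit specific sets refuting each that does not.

(⟹) This inclusion fails. Take T = {1}, B = {1}; then 1 ∈ (T ∪ B) ∪ (B ∩ T) but 1 ∉ (T ∪ B) ∖ (B ∩ T).

(⟸) Let x ∈ (T ∪ B) ∖ (B ∩ T). Then either x ∈ T and x ∉ B; or x ∈ B and x ∉ T. In each case x ∈ (T ∪ B) ∪ (B ∩ T), so (T ∪ B) ∖ (B ∩ T) ⊆ (T ∪ B) ∪ (B ∩ T).

Only the reverse inclusion holds.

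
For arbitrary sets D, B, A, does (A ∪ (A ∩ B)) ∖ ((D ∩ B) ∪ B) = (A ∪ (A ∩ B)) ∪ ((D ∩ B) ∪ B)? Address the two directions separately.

Forward inclusion. Let x ∈ (A ∪ (A ∩ B)) ∖ ((D ∩ B) ∪ B). Then either x ∈ A and x ∉ D, B; or x ∈ D ∩ A and x ∉ B. In each case x ∈ (A ∪ (A ∩ B)) ∪ ((D ∩ B) ∪ B), so (A ∪ (A ∩ B)) ∖ ((D ∩ B) ∪ B) ⊆ (A ∪ (A ∩ B)) ∪ ((D ∩ B) ∪ B).

Reverse inclusion. This inclusion fails. Take D = ∅, B = {1}, A = ∅; then 1 ∈ (A ∪ (A ∩ B)) ∪ ((D ∩ B) ∪ B) but 1 ∉ (A ∪ (A ∩ B)) ∖ ((D ∩ B) ∪ B).

Only the forward inclusion holds.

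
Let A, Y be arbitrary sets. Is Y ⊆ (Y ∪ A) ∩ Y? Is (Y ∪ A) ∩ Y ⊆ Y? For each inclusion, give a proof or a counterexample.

Both inclusions hold.

(⊇) Let x ∈ (Y ∪ A) ∩ Y. Then either x ∈ Y and x ∉ A; or x ∈ A ∩ Y. In each case x ∈ Y, so (Y ∪ A) ∩ Y ⊆ Y.

(⊆) Let x ∈ Y. Then either x ∈ Y and x ∉ A; or x ∈ A ∩ Y. In each case x ∈ (Y ∪ A) ∩ Y, so Y ⊆ (Y ∪ A) ∩ Y.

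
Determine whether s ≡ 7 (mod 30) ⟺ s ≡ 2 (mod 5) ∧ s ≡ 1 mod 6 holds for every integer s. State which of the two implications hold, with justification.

Both directions hold; the statement is true.

(→) Suppose s ≡ 7 (mod 30); write s = 30j + 7. Since 5 ∣ 30, reducing mod 5 gives s ≡ 7 ≡ 2 (mod 5); since 6 ∣ 30, reducing mod 6 gives s ≡ 7 ≡ 1 (mod 6).

(←) Conversely, if s ≡ 2 (mod 5) and s ≡ 1 (mod 6), then by the Chinese remainder theorem s ≡ 7 (mod 30). This is exactly s ≡ 7 (mod 30).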